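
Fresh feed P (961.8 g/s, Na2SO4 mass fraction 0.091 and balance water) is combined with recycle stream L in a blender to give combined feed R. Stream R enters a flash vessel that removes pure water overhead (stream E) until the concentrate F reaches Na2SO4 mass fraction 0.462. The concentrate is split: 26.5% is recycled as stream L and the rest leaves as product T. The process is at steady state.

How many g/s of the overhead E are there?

Overall Na2SO4 balance (none leaves overhead): Na2SO4 in fresh feed = Na2SO4 in product, i.e. 961.8×0.091 = (1−0.265)·F·0.462.
F = 87.524/(0.462×0.735) = 257.75 g/s.
Recycle L = 0.265×257.75 = 68.303 g/s.
Combined feed R = 961.8 + 68.303 = 1030.1 g/s.
Overhead E = R − F = 1030.1 − 257.75 = 772.35 g/s.

772.4 g/s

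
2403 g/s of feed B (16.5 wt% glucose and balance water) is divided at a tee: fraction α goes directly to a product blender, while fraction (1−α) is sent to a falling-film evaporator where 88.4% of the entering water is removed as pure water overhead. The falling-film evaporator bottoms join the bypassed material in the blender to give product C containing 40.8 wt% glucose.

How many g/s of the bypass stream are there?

All 2403×0.165 = 396.5 g/s of glucose reaches C, so C = 396.5/0.408 = 971.8 g/s and vapour = 1431.2 g/s.
The evaporator receives (1−α)·2403 of feed at 0.835 water and removes 0.884 of that water:
0.884×0.835×(1−α)×2403 = 1431.2
(1−α) = 1431.2/1773.8 = 0.8069;  α = 0.1931.
Bypass flow = 0.1931×2403 = 464.07 g/s.

464.1 g/s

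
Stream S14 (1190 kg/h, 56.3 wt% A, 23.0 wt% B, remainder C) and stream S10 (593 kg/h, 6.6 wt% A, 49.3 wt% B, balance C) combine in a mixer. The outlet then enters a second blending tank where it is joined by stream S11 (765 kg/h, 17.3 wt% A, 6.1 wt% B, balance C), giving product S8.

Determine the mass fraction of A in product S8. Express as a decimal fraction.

0.330

Overall, product flow = 2548 kg/h.
A in = 1190×0.563 + 593×0.066 + 765×0.173 = 841.45 kg/h.
A fraction in S8 = 0.330.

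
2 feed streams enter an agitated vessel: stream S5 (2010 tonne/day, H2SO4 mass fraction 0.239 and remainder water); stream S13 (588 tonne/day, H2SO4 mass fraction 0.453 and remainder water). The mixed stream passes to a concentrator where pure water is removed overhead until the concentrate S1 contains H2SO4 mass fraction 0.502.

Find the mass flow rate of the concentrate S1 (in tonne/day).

H2SO4 entering = 2010×0.239 + 588×0.453 = 746.75 tonne/day.
All H2SO4 reports to S1, so S1 = 746.75/0.502 = 1487.6 tonne/day.

1488 tonne/day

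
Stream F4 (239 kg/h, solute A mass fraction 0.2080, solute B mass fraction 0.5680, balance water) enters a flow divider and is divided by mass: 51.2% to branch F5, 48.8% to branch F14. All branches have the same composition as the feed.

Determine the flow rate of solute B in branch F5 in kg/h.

69.51 kg/h

Branch F5 total = 0.512×239 = 122.37 kg/h.
solute B in F5 = 0.568×122.37 = 69.505 kg/h.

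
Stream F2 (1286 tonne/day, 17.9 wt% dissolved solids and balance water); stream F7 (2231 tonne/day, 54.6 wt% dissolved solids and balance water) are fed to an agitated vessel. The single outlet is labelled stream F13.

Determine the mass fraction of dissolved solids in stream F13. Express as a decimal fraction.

Total flow out = 1286 + 2231 = 3517 tonne/day.
dissolved solids in = 1286×0.179 + 2231×0.546 = 1448.3 tonne/day.
dissolved solids mass fraction in F13 = 1448.3/3517 = 0.4118.

0.4118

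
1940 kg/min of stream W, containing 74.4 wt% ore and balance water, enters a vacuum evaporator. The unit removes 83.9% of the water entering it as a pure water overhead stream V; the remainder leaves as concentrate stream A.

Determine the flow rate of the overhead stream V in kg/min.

416.7 kg/min

water entering = 1940×0.256 = 496.64 kg/min; overhead removed = 0.839×496.64 = 416.68 kg/min.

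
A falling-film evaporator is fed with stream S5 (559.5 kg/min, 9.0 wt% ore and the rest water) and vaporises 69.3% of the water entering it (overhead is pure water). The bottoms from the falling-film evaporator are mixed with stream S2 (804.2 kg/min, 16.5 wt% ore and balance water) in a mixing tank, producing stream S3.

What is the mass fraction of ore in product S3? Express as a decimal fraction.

0.181

Vapour removed = 0.693×0.910×559.5 = 352.84 kg/min; concentrate = 206.66 kg/min.
ore reaching the mixer = 50.355 (from concentrate) + 804.2×0.165 = 183.05 kg/min.
Product flow = 206.66 + 804.2 = 1010.9 kg/min; ore fraction = 0.181.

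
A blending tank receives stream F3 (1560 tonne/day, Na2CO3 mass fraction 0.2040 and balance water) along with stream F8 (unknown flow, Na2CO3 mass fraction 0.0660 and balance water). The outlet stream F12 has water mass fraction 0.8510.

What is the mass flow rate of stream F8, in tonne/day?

1034 tonne/day

Let F8 be the unknown flow. Total out = 1560 + F8.
water balance: 1241.8 + 0.934·F8 = 0.851·(1560 + F8)
(0.934 − 0.851)·F8 = 0.851×1560 − 1241.8 = 85.8
F8 = 85.8 / 0.083 = 1033.7 tonne/day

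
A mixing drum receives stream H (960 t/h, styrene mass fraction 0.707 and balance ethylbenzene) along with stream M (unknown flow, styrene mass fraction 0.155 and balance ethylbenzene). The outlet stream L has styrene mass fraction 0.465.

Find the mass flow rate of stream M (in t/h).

749.4 t/h

Let M be the unknown flow. Total out = 960 + M.
styrene balance: 678.72 + 0.155·M = 0.465·(960 + M)
(0.155 − 0.465)·M = 0.465×960 − 678.72 = -232.32
M = -232.32 / -0.310 = 749.42 t/h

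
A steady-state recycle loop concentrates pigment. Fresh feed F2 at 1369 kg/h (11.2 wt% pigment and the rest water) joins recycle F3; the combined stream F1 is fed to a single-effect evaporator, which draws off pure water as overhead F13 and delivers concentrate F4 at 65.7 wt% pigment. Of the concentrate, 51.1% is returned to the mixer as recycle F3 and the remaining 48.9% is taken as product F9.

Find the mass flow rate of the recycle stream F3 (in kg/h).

243.9 kg/h

Overall pigment balance (none leaves overhead): pigment in fresh feed = pigment in product, i.e. 1369×0.112 = (1−0.511)·F4·0.657.
F4 = 153.33/(0.657×0.489) = 477.25 kg/h.
Recycle F3 = 0.511×477.25 = 243.88 kg/h.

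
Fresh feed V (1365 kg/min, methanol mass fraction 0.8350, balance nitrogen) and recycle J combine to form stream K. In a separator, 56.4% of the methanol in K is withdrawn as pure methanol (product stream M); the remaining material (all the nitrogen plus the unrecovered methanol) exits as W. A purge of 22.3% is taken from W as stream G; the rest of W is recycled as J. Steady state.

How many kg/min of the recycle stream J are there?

nitrogen enters only via V and leaves only via the purge: 1365×0.165 = 0.223×(nitrogen in W), and the separator passes all nitrogen, so nitrogen in K = nitrogen in W = 1010 kg/min.
methanol in K: m_A = 1365×0.835 + (1−0.223)·(1−0.564)·m_A, so m_A = 1139.8/0.6612 = 1723.7 kg/min.
W = (1−0.564)×1723.7 + 1010 = 1761.5 kg/min.
Recycle J = (1−0.223)×1761.5 = 1368.7 kg/min.

1369 kg/min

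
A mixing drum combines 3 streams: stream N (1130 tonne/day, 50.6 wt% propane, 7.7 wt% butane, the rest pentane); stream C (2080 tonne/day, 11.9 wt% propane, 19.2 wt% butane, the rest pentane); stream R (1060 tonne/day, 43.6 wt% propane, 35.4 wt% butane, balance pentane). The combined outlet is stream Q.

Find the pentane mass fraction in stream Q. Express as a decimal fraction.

0.498

Total flow out = 1130 + 2080 + 1060 = 4270 tonne/day.
pentane in = 1130×0.417 + 2080×0.689 + 1060×0.210 = 2126.9 tonne/day.
pentane mass fraction in Q = 2126.9/4270 = 0.498.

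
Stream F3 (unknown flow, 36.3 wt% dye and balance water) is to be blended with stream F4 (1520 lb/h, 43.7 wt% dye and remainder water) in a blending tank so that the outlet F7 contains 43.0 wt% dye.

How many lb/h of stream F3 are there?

158.8 lb/h

Let F3 be the unknown flow. Total out = 1520 + F3.
dye balance: 664.24 + 0.363·F3 = 0.430·(1520 + F3)
(0.363 − 0.430)·F3 = 0.430×1520 − 664.24 = -10.64
F3 = -10.64 / -0.067 = 158.81 lb/h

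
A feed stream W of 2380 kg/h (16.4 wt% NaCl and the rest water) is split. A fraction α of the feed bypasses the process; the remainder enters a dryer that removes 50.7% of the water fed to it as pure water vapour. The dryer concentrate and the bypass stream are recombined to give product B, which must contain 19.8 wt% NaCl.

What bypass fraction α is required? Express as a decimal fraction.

0.595

All 2380×0.164 = 390.32 kg/h of NaCl reaches B, so B = 390.32/0.198 = 1971.3 kg/h and vapour = 408.69 kg/h.
The evaporator receives (1−α)·2380 of feed at 0.836 water and removes 0.507 of that water:
0.507×0.836×(1−α)×2380 = 408.69
(1−α) = 408.69/1008.8 = 0.4051;  α = 0.5949.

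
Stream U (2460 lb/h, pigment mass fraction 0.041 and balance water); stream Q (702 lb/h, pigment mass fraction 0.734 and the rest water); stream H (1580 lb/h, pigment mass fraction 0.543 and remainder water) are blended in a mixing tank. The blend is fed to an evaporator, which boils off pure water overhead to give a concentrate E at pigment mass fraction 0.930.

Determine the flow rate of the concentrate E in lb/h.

1585 lb/h

pigment entering = 2460×0.041 + 702×0.734 + 1580×0.543 = 1474.1 lb/h.
All pigment reports to E, so E = 1474.1/0.930 = 1585 lb/h.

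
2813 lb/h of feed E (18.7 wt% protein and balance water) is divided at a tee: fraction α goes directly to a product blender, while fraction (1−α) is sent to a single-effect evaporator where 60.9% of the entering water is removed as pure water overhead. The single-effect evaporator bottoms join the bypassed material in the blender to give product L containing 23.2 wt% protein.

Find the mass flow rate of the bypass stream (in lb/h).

All 2813×0.187 = 526.03 lb/h of protein reaches L, so L = 526.03/0.232 = 2267.4 lb/h and vapour = 545.63 lb/h.
The evaporator receives (1−α)·2813 of feed at 0.813 water and removes 0.609 of that water:
0.609×0.813×(1−α)×2813 = 545.63
(1−α) = 545.63/1392.8 = 0.3918;  α = 0.6082.
Bypass flow = 0.6082×2813 = 1711 lb/h.

1711 lb/h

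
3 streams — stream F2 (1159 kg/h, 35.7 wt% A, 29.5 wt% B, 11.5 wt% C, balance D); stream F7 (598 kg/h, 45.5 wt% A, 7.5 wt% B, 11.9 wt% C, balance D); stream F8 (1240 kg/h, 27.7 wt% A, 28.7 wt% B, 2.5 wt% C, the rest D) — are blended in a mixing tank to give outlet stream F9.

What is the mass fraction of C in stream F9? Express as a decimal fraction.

Total flow out = 1159 + 598 + 1240 = 2997 kg/h.
C in = 1159×0.115 + 598×0.119 + 1240×0.025 = 235.45 kg/h.
C mass fraction in F9 = 235.45/2997 = 0.079.

0.079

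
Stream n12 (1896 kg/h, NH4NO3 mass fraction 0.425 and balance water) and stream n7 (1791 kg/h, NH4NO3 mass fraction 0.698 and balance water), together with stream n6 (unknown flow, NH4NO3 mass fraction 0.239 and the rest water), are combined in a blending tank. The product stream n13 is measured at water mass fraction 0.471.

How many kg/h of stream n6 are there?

Let n6 be the unknown flow. Total out = 3687 + n6.
water balance: 1631.1 + 0.761·n6 = 0.471·(3687 + n6)
(0.761 − 0.471)·n6 = 0.471×3687 − 1631.1 = 105.5
n6 = 105.5 / 0.290 = 363.78 kg/h

363.8 kg/h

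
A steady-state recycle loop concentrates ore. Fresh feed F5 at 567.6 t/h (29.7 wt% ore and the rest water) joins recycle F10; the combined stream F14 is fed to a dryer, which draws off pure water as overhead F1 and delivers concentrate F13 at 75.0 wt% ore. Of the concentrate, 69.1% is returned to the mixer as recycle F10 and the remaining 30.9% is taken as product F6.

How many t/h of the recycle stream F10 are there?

502.6 t/h

Overall ore balance (none leaves overhead): ore in fresh feed = ore in product, i.e. 567.6×0.297 = (1−0.691)·F13·0.750.
F13 = 168.58/(0.750×0.309) = 727.41 t/h.
Recycle F10 = 0.691×727.41 = 502.64 t/h.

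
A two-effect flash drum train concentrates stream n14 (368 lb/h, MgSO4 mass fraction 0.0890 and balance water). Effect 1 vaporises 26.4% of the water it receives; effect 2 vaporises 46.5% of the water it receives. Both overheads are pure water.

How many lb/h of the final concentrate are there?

164.8 lb/h

water in feed = 368×0.911 = 335.25 lb/h.
After stage 1: water left = (1−0.264)×335.25 = 246.74; stream total = 279.49 lb/h.
After stage 2: water left = (1−0.465)×246.74 = 132.01; final concentrate = 164.76 lb/h.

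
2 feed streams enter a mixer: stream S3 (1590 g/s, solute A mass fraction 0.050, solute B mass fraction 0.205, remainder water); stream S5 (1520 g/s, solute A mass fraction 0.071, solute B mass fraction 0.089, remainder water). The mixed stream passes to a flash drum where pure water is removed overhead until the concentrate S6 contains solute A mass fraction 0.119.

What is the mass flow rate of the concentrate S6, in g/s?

1575 g/s

solute A entering = 1590×0.050 + 1520×0.071 = 187.42 g/s.
All solute A reports to S6, so S6 = 187.42/0.119 = 1575 g/s.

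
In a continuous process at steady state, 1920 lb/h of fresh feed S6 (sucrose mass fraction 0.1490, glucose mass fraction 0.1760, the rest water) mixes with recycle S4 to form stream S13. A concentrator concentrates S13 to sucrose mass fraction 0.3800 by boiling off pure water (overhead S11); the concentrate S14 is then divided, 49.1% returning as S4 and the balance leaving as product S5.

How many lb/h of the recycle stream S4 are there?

726.2 lb/h

Overall sucrose balance (none leaves overhead): sucrose in fresh feed = sucrose in product, i.e. 1920×0.149 = (1−0.491)·S14·0.380.
S14 = 286.08/(0.380×0.509) = 1479.1 lb/h.
Recycle S4 = 0.491×1479.1 = 726.22 lb/h.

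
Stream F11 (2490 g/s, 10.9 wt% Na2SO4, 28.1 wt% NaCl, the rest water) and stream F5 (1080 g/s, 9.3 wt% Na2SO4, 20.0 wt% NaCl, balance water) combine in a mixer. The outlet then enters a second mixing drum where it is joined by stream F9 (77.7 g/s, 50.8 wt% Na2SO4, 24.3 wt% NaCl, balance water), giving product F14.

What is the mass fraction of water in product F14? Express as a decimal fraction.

0.631

Overall, product flow = 3647.7 g/s.
water in = 2490×0.610 + 1080×0.707 + 77.7×0.249 = 2301.8 g/s.
water fraction in F14 = 0.631.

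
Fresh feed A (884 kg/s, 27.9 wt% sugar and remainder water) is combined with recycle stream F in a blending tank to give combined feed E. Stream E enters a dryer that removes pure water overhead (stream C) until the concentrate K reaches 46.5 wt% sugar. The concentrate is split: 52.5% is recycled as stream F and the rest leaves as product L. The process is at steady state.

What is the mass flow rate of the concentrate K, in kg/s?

Overall sugar balance (none leaves overhead): sugar in fresh feed = sugar in product, i.e. 884×0.279 = (1−0.525)·K·0.465.
K = 246.64/(0.465×0.475) = 1116.6 kg/s.

1117 kg/s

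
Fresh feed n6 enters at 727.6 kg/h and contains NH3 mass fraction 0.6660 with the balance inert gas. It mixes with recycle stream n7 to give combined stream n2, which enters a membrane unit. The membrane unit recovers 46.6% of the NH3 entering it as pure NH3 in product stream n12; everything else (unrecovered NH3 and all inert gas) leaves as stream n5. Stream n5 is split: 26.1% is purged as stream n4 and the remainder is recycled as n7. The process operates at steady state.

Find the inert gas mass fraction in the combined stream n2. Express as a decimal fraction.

0.5377

inert gas enters only via n6 and leaves only via the purge: 727.6×0.334 = 0.261×(inert gas in n5), and the membrane unit passes all inert gas, so inert gas in n2 = inert gas in n5 = 931.1 kg/h.
NH3 in n2: m_A = 727.6×0.666 + (1−0.261)·(1−0.466)·m_A, so m_A = 484.58/0.6054 = 800.47 kg/h.
n2 = 800.47 + 931.1 = 1731.6 kg/h.
inert gas fraction in n2 = 931.1/1731.6 = 0.5377.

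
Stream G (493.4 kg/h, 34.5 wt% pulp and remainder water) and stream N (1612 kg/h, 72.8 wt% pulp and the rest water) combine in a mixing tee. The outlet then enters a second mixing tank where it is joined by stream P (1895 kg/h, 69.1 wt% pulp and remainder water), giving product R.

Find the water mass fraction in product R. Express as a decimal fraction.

0.337

Overall, product flow = 4000.4 kg/h.
water in = 493.4×0.655 + 1612×0.272 + 1895×0.309 = 1347.2 kg/h.
water fraction in R = 0.337.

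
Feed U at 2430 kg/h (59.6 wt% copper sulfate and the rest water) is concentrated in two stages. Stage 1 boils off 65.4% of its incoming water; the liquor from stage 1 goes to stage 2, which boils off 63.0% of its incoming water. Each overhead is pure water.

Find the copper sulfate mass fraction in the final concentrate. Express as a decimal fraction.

0.9202

water in feed = 2430×0.404 = 981.72 kg/h.
After stage 1: water left = (1−0.654)×981.72 = 339.68; stream total = 1788 kg/h.
After stage 2: water left = (1−0.630)×339.68 = 125.68; final concentrate = 1574 kg/h.
copper sulfate fraction = 1448.3/1574 = 0.9202.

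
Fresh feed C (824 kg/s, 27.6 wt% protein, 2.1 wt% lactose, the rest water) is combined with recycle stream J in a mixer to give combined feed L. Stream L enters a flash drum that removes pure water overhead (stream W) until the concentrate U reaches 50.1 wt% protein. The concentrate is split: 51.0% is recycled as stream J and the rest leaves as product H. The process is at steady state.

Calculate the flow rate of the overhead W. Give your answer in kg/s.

Overall protein balance (none leaves overhead): protein in fresh feed = protein in product, i.e. 824×0.276 = (1−0.510)·U·0.501.
U = 227.42/(0.501×0.490) = 926.41 kg/s.
Recycle J = 0.510×926.41 = 472.47 kg/s.
Combined feed L = 824 + 472.47 = 1296.5 kg/s.
Overhead W = L − U = 1296.5 − 926.41 = 370.06 kg/s.

370.1 kg/s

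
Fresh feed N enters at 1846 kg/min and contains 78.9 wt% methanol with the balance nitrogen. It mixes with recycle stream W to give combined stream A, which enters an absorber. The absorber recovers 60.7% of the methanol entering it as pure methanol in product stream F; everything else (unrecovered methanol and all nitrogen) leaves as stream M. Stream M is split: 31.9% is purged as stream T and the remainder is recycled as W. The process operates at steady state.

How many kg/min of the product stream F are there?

methanol in A: m_A = 1846×0.789 + (1−0.319)·(1−0.607)·m_A, so m_A = 1456.5/0.7324 = 1988.7 kg/min.
Product F = 0.607×1988.7 = 1207.2 kg/min.

1207 kg/min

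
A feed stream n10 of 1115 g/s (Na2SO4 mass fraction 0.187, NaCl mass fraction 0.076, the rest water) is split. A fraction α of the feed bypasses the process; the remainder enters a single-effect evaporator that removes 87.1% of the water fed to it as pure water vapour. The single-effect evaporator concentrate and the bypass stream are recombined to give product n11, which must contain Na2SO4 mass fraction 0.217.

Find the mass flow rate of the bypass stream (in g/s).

All 1115×0.187 = 208.5 g/s of Na2SO4 reaches n11, so n11 = 208.5/0.217 = 960.85 g/s and vapour = 154.15 g/s.
The evaporator receives (1−α)·1115 of feed at 0.737 water and removes 0.871 of that water:
0.871×0.737×(1−α)×1115 = 154.15
(1−α) = 154.15/715.75 = 0.2154;  α = 0.7846.
Bypass flow = 0.7846×1115 = 874.87 g/s.

874.9 g/s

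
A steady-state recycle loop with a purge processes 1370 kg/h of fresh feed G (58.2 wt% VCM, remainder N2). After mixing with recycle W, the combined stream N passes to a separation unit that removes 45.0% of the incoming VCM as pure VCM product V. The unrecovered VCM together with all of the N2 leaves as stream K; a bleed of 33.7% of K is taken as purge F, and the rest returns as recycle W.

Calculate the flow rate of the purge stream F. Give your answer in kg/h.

805.3 kg/h

N2 enters only via G and leaves only via the purge: 1370×0.418 = 0.337×(N2 in K), and the separation unit passes all N2, so N2 in N = N2 in K = 1699.3 kg/h.
VCM in N: m_A = 1370×0.582 + (1−0.337)·(1−0.450)·m_A, so m_A = 797.34/0.6353 = 1255 kg/h.
K = (1−0.450)×1255 + 1699.3 = 2389.5 kg/h.
Purge F = 0.337×2389.5 = 805.27 kg/h.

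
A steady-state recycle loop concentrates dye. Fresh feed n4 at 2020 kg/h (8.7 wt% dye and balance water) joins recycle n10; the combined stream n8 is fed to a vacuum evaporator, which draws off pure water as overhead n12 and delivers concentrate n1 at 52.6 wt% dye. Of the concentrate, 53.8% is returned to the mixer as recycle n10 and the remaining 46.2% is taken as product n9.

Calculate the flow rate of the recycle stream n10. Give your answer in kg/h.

389.1 kg/h

Overall dye balance (none leaves overhead): dye in fresh feed = dye in product, i.e. 2020×0.087 = (1−0.538)·n1·0.526.
n1 = 175.74/(0.526×0.462) = 723.17 kg/h.
Recycle n10 = 0.538×723.17 = 389.07 kg/h.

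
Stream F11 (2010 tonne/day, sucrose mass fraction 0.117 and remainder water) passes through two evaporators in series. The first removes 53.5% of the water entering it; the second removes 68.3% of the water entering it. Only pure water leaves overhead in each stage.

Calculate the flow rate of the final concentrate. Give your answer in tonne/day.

water in feed = 2010×0.883 = 1774.8 tonne/day.
After stage 1: water left = (1−0.535)×1774.8 = 825.3; stream total = 1060.5 tonne/day.
After stage 2: water left = (1−0.683)×825.3 = 261.62; final concentrate = 496.79 tonne/day.

496.8 tonne/day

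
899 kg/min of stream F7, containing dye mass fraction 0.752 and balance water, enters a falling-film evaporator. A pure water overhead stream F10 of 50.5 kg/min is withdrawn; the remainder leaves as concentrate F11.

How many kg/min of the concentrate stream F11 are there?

848.5 kg/min

Concentrate = 899 − 50.5 = 848.5 kg/min.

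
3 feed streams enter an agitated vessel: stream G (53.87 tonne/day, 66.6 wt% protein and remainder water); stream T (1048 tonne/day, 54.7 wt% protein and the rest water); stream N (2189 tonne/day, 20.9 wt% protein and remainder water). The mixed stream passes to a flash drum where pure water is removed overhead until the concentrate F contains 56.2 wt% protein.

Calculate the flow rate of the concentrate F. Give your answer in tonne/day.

protein entering = 53.87×0.666 + 1048×0.547 + 2189×0.209 = 1066.6 tonne/day.
All protein reports to F, so F = 1066.6/0.562 = 1897.9 tonne/day.

1898 tonne/day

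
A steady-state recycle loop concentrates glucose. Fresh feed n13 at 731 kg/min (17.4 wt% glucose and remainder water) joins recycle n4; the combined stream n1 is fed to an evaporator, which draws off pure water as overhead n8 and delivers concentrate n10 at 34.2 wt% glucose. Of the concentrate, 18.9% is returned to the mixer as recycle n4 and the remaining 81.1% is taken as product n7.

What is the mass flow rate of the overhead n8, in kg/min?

359.1 kg/min

Overall glucose balance (none leaves overhead): glucose in fresh feed = glucose in product, i.e. 731×0.174 = (1−0.189)·n10·0.342.
n10 = 127.19/(0.342×0.811) = 458.58 kg/min.
Recycle n4 = 0.189×458.58 = 86.673 kg/min.
Combined feed n1 = 731 + 86.673 = 817.67 kg/min.
Overhead n8 = n1 − n10 = 817.67 − 458.58 = 359.09 kg/min.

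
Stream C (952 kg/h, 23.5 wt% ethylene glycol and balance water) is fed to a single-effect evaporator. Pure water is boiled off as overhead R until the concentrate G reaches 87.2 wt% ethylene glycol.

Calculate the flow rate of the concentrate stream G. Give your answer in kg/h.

ethylene glycol is conserved: 952×0.235 = 223.72 kg/h all reports to the concentrate.
Concentrate = 223.72/(target fraction) = 256.56 kg/h.

256.6 kg/h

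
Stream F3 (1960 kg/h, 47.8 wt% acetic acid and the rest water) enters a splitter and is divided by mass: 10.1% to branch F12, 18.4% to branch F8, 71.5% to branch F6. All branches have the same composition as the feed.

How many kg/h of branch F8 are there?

360.6 kg/h

Branch F8 flow = 0.184×1960 = 360.64 kg/h.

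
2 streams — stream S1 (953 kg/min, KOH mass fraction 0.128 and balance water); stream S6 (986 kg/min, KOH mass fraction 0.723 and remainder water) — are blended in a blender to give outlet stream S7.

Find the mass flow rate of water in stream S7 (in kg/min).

1104 kg/min

water out = water in = 953×0.872 + 986×0.277 = 1104.1 kg/min.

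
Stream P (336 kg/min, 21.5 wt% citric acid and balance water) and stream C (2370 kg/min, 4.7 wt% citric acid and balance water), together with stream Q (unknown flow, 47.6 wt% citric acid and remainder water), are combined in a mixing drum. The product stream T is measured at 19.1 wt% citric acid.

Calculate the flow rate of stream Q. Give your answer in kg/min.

Let Q be the unknown flow. Total out = 2706 + Q.
citric acid balance: 183.63 + 0.476·Q = 0.191·(2706 + Q)
(0.476 − 0.191)·Q = 0.191×2706 − 183.63 = 333.22
Q = 333.22 / 0.285 = 1169.2 kg/min

1169 kg/min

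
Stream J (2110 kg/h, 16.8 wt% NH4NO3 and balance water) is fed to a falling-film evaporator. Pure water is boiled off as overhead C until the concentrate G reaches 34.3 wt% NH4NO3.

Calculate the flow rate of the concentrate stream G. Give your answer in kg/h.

1033 kg/h

NH4NO3 is conserved: 2110×0.168 = 354.48 kg/h all reports to the concentrate.
Concentrate = 354.48/(target fraction) = 1033.5 kg/h.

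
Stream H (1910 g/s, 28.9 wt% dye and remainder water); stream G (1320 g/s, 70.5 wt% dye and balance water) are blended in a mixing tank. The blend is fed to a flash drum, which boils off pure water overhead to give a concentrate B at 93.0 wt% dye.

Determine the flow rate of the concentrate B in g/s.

1594 g/s

dye entering = 1910×0.289 + 1320×0.705 = 1482.6 g/s.
All dye reports to B, so B = 1482.6/0.930 = 1594.2 g/s.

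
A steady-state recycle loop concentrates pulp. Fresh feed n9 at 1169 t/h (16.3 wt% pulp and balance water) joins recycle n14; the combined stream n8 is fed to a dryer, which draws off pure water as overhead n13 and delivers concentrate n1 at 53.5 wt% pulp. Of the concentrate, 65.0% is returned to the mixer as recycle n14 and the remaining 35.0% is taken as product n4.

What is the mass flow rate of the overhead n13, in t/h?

Overall pulp balance (none leaves overhead): pulp in fresh feed = pulp in product, i.e. 1169×0.163 = (1−0.650)·n1·0.535.
n1 = 190.55/(0.535×0.350) = 1017.6 t/h.
Recycle n14 = 0.650×1017.6 = 661.44 t/h.
Combined feed n8 = 1169 + 661.44 = 1830.4 t/h.
Overhead n13 = n8 − n1 = 1830.4 − 1017.6 = 812.84 t/h.

812.8 t/h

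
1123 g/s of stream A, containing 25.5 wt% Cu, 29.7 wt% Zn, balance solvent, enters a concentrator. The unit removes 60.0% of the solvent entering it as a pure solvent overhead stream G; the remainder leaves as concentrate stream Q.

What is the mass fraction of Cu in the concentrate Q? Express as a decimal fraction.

Cu is not removed: 1123×0.255 = 286.37 g/s of Cu enters Q.
solvent entering = 1123×0.448 = 503.1 g/s; overhead removed = 0.600×503.1 = 301.86 g/s.
Concentrate = 1123 − 301.86 = 821.14 g/s.
Mass fraction = 286.37/821.14 = 0.3487.

0.3487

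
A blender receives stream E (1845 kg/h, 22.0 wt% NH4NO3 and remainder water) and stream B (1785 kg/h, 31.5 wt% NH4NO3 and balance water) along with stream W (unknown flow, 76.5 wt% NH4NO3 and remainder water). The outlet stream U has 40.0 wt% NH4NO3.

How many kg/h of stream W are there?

Let W be the unknown flow. Total out = 3630 + W.
NH4NO3 balance: 968.17 + 0.765·W = 0.400·(3630 + W)
(0.765 − 0.400)·W = 0.400×3630 − 968.17 = 483.83
W = 483.83 / 0.365 = 1325.5 kg/h

1326 kg/h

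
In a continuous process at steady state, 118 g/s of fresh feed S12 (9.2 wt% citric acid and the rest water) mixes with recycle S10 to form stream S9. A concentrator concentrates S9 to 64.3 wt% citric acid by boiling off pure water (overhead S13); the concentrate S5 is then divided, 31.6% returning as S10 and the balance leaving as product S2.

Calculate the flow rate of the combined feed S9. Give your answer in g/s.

Overall citric acid balance (none leaves overhead): citric acid in fresh feed = citric acid in product, i.e. 118×0.092 = (1−0.316)·S5·0.643.
S5 = 10.856/(0.643×0.684) = 24.683 g/s.
Recycle S10 = 0.316×24.683 = 7.7999 g/s.
Combined feed S9 = 118 + 7.7999 = 125.8 g/s.

125.8 g/s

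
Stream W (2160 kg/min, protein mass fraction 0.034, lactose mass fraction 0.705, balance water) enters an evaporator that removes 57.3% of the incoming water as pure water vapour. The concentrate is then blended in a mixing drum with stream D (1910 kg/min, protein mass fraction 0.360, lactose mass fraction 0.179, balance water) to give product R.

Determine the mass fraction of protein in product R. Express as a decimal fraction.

Vapour removed = 0.573×0.261×2160 = 323.03 kg/min; concentrate = 1837 kg/min.
protein reaching the mixer = 73.44 (from concentrate) + 1910×0.360 = 761.04 kg/min.
Product flow = 1837 + 1910 = 3747 kg/min; protein fraction = 0.203.

0.203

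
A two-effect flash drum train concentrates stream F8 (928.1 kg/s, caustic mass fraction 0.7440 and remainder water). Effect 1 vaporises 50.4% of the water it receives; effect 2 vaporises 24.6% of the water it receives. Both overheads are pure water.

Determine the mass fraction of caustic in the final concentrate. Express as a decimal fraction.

water in feed = 928.1×0.256 = 237.59 kg/s.
After stage 1: water left = (1−0.504)×237.59 = 117.85; stream total = 808.35 kg/s.
After stage 2: water left = (1−0.246)×117.85 = 88.856; final concentrate = 779.36 kg/s.
caustic fraction = 690.51/779.36 = 0.8860.

0.8860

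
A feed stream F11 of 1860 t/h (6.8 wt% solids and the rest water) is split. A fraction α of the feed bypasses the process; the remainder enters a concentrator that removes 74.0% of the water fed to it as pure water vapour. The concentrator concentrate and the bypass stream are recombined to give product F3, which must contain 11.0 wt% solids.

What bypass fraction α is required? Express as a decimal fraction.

0.446

All 1860×0.068 = 126.48 t/h of solids reaches F3, so F3 = 126.48/0.110 = 1149.8 t/h and vapour = 710.18 t/h.
The evaporator receives (1−α)·1860 of feed at 0.932 water and removes 0.740 of that water:
0.740×0.932×(1−α)×1860 = 710.18
(1−α) = 710.18/1282.8 = 0.5536;  α = 0.4464.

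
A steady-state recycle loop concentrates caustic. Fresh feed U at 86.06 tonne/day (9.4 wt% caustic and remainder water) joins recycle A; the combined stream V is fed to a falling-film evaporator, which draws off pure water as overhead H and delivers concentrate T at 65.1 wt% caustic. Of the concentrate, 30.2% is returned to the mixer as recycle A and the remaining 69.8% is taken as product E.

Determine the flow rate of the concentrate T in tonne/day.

Overall caustic balance (none leaves overhead): caustic in fresh feed = caustic in product, i.e. 86.06×0.094 = (1−0.302)·T·0.651.
T = 8.0896/(0.651×0.698) = 17.803 tonne/day.

17.8 tonne/day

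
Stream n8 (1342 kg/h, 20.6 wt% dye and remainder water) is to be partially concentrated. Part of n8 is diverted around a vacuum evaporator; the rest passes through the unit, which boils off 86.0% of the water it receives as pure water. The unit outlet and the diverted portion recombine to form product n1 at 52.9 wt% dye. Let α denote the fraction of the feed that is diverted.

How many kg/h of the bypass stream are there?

142 kg/h

All 1342×0.206 = 276.45 kg/h of dye reaches n1, so n1 = 276.45/0.529 = 522.59 kg/h and vapour = 819.41 kg/h.
The evaporator receives (1−α)·1342 of feed at 0.794 water and removes 0.860 of that water:
0.860×0.794×(1−α)×1342 = 819.41
(1−α) = 819.41/916.37 = 0.8942;  α = 0.1058.
Bypass flow = 0.1058×1342 = 142 kg/h.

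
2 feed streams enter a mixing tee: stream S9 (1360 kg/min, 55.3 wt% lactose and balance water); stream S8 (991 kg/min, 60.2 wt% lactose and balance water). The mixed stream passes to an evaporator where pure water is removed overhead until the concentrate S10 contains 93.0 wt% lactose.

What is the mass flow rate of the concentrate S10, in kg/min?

1450 kg/min

lactose entering = 1360×0.553 + 991×0.602 = 1348.7 kg/min.
All lactose reports to S10, so S10 = 1348.7/0.930 = 1450.2 kg/min.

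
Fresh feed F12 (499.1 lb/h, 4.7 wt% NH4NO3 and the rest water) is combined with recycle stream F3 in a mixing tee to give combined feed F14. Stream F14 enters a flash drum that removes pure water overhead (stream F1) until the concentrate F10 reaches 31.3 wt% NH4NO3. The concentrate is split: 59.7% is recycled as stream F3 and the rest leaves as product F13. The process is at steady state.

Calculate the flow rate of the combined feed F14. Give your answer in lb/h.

Overall NH4NO3 balance (none leaves overhead): NH4NO3 in fresh feed = NH4NO3 in product, i.e. 499.1×0.047 = (1−0.597)·F10·0.313.
F10 = 23.458/(0.313×0.403) = 185.97 lb/h.
Recycle F3 = 0.597×185.97 = 111.02 lb/h.
Combined feed F14 = 499.1 + 111.02 = 610.12 lb/h.

610.1 lb/h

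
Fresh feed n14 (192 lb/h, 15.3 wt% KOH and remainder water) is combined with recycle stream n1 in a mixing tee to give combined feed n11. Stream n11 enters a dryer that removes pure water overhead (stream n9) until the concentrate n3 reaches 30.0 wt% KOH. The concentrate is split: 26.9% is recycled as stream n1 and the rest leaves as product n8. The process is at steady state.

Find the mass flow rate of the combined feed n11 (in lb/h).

Overall KOH balance (none leaves overhead): KOH in fresh feed = KOH in product, i.e. 192×0.153 = (1−0.269)·n3·0.300.
n3 = 29.376/(0.300×0.731) = 133.95 lb/h.
Recycle n1 = 0.269×133.95 = 36.033 lb/h.
Combined feed n11 = 192 + 36.033 = 228.03 lb/h.

228 lb/h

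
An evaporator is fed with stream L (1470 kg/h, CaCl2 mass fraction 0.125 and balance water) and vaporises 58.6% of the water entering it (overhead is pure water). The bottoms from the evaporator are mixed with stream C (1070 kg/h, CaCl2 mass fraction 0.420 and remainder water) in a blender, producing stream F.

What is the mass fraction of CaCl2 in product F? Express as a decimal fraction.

Vapour removed = 0.586×0.875×1470 = 753.74 kg/h; concentrate = 716.26 kg/h.
CaCl2 reaching the mixer = 183.75 (from concentrate) + 1070×0.420 = 633.15 kg/h.
Product flow = 716.26 + 1070 = 1786.3 kg/h; CaCl2 fraction = 0.354.

0.354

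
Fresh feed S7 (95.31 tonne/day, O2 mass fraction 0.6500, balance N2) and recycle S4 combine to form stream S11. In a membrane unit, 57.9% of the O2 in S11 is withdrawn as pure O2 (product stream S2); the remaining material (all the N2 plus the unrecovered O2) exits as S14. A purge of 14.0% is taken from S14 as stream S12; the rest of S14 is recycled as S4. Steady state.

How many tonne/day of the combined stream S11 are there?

N2 enters only via S7 and leaves only via the purge: 95.31×0.350 = 0.140×(N2 in S14), and the membrane unit passes all N2, so N2 in S11 = N2 in S14 = 238.27 tonne/day.
O2 in S11: m_A = 95.31×0.650 + (1−0.140)·(1−0.579)·m_A, so m_A = 61.952/0.6379 = 97.112 tonne/day.
S11 = 97.112 + 238.27 = 335.39 tonne/day.

335.4 tonne/day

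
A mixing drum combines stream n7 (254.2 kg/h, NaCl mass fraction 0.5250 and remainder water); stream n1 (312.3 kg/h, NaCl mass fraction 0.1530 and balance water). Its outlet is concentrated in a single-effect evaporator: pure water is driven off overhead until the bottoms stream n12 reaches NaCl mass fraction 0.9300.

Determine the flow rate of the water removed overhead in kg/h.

NaCl entering = 254.2×0.525 + 312.3×0.153 = 181.24 kg/h.
All NaCl reports to n12, so n12 = 181.24/0.930 = 194.88 kg/h.
Total feed = 566.5 kg/h; overhead = 566.5 − 194.88 = 371.62 kg/h.

371.6 kg/h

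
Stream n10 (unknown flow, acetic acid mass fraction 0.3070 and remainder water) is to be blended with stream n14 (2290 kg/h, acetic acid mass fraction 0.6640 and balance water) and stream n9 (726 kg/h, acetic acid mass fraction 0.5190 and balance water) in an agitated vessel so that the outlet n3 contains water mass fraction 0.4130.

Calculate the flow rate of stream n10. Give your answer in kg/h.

Let n10 be the unknown flow. Total out = 3016 + n10.
water balance: 1118.6 + 0.693·n10 = 0.413·(3016 + n10)
(0.693 − 0.413)·n10 = 0.413×3016 − 1118.6 = 126.96
n10 = 126.96 / 0.280 = 453.44 kg/h

453.4 kg/h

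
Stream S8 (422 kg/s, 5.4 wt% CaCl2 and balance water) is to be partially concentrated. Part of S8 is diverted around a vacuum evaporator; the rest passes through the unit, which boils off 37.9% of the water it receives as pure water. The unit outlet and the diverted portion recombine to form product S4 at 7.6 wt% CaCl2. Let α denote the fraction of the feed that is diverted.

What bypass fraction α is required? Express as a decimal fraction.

0.193

All 422×0.054 = 22.788 kg/s of CaCl2 reaches S4, so S4 = 22.788/0.076 = 299.84 kg/s and vapour = 122.16 kg/s.
The evaporator receives (1−α)·422 of feed at 0.946 water and removes 0.379 of that water:
0.379×0.946×(1−α)×422 = 122.16
(1−α) = 122.16/151.3 = 0.8074;  α = 0.1926.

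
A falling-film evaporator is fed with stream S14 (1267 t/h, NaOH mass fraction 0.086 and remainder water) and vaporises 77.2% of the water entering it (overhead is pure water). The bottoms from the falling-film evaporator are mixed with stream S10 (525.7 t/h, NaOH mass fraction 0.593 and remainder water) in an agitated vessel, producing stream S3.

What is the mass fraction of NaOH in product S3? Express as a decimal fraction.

Vapour removed = 0.772×0.914×1267 = 894.01 t/h; concentrate = 372.99 t/h.
NaOH reaching the mixer = 108.96 (from concentrate) + 525.7×0.593 = 420.7 t/h.
Product flow = 372.99 + 525.7 = 898.69 t/h; NaOH fraction = 0.468.

0.468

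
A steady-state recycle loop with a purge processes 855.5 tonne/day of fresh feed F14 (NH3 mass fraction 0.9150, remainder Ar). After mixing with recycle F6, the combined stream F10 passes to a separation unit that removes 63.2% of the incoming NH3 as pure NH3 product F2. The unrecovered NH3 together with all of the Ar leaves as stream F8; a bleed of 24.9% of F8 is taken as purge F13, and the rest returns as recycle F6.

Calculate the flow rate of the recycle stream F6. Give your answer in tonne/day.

Ar enters only via F14 and leaves only via the purge: 855.5×0.085 = 0.249×(Ar in F8), and the separation unit passes all Ar, so Ar in F10 = Ar in F8 = 292.04 tonne/day.
NH3 in F10: m_A = 855.5×0.915 + (1−0.249)·(1−0.632)·m_A, so m_A = 782.78/0.7236 = 1081.7 tonne/day.
F8 = (1−0.632)×1081.7 + 292.04 = 690.12 tonne/day.
Recycle F6 = (1−0.249)×690.12 = 518.28 tonne/day.

518.3 tonne/day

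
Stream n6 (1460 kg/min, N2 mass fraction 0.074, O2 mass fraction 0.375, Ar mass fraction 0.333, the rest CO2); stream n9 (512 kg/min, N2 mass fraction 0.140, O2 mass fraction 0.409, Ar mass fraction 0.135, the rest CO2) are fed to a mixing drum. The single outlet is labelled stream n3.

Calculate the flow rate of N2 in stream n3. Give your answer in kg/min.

N2 out = N2 in = 1460×0.074 + 512×0.140 = 179.72 kg/min.

179.7 kg/min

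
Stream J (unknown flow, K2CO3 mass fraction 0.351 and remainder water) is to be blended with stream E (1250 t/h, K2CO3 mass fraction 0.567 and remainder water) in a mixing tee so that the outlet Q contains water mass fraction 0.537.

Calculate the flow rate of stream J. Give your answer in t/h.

1161 t/h

Let J be the unknown flow. Total out = 1250 + J.
water balance: 541.25 + 0.649·J = 0.537·(1250 + J)
(0.649 − 0.537)·J = 0.537×1250 − 541.25 = 130
J = 130 / 0.112 = 1160.7 t/h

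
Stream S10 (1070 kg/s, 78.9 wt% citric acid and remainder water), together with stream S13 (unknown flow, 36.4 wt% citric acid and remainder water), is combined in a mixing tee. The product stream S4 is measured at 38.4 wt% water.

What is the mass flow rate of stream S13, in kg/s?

734.6 kg/s

Let S13 be the unknown flow. Total out = 1070 + S13.
water balance: 225.77 + 0.636·S13 = 0.384·(1070 + S13)
(0.636 − 0.384)·S13 = 0.384×1070 − 225.77 = 185.11
S13 = 185.11 / 0.252 = 734.56 kg/s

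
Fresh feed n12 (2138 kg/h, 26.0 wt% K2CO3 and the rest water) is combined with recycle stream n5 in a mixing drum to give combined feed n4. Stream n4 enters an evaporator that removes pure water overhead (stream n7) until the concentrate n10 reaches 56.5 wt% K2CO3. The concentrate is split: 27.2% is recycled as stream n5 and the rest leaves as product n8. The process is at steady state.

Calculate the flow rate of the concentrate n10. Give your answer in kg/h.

Overall K2CO3 balance (none leaves overhead): K2CO3 in fresh feed = K2CO3 in product, i.e. 2138×0.260 = (1−0.272)·n10·0.565.
n10 = 555.88/(0.565×0.728) = 1351.5 kg/h.

1351 kg/h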